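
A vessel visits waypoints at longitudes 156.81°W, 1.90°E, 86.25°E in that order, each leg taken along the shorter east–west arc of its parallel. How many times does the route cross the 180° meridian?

0

Leg 1: -156.81° → +1.90°, shortest Δλ = 158.71° (east) — does not cross 180°.
Leg 2: +1.90° → +86.25°, shortest Δλ = 84.35° (east) — does not cross 180°.
Total crossings: 0.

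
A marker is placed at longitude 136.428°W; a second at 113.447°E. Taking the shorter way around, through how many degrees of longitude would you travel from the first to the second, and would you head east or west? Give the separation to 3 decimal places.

Raw difference: 113.447 − -136.428 = 249.875°.
Normalise into (−180°, 180°]: 249.875° − 360° = -110.125°.
Negative ⇒ the second point lies to the west; separation 110.125°.

110.125° west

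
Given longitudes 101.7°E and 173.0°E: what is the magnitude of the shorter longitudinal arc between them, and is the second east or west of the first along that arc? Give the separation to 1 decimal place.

71.3° east

Raw difference: 173.0 − 101.7 = 71.3°.
Normalise into (−180°, 180°]: 71.3° stays 71.3°.
Positive ⇒ the second point lies to the east; separation 71.3°.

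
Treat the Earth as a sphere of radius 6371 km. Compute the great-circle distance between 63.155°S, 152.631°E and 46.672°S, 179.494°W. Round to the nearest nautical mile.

1359 nmi

Δλ = -179.494 − 152.631 = -332.125°; wrapped into (−180°, 180°]: 27.875°.
Δφ = -46.672 − -63.155 = 16.483°.
a = sin²(Δφ/2) + cos φ₁ · cos φ₂ · sin²(Δλ/2) = 0.038525.
c = 2·atan2(√a, √(1−a)) = 0.39512 rad → d = 6371·c ≈ 2517.30 km ≈ 1359.24 nmi.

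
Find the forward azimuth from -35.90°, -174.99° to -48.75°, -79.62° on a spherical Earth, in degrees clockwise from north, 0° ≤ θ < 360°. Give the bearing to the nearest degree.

Δλ = -79.62 − -174.99 = 95.37°.
θ = atan2( sin Δλ · cos φ₂ , cos φ₁ · sin φ₂ − sin φ₁ · cos φ₂ · cos Δλ )
  = atan2(0.65645, -0.64520) = 134.505° → normalised to [0°, 360°): 134.505°.

135°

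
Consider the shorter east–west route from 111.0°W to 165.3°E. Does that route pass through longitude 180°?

Yes

Naïve |165.3 − -111.0| = 276.3° > 180°, so the shorter arc goes the other way round — across 180°.
Signed shortest Δλ = ((165.3 − -111.0 + 180) mod 360) − 180 = -83.7°.
Going west by 83.7° from -111.0° passes through 180° before reaching +165.3°.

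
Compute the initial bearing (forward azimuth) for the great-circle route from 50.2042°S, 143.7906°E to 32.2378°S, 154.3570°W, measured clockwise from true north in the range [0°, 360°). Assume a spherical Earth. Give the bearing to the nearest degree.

Δλ = -154.3570 − 143.7906 = -298.1476°; wrapped into (−180°, 180°]: 61.8524°.
θ = atan2( sin Δλ · cos φ₂ , cos φ₁ · sin φ₂ − sin φ₁ · cos φ₂ · cos Δλ )
  = atan2(0.74581, -0.03485) = 92.675° → normalised to [0°, 360°): 92.675°.

93°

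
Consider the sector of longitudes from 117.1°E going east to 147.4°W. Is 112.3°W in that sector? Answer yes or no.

Band width going east from +117.1° to -147.4°: ((-147.4 − 117.1) mod 360) = 95.5°.
Offset of -112.3° east of the west edge: ((-112.3 − 117.1) mod 360) = 130.6°.
130.6° > 95.5° ⇒ outside.

No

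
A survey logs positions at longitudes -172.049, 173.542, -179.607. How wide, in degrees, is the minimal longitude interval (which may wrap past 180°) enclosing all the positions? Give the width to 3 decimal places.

Sort the longitudes: -179.607°, -172.049°, +173.542°.
Eastward gaps between consecutive values (wrapping around): 7.558°, 345.591°, 6.851°.
Largest gap = 345.591° ⇒ minimal covering band is its complement: 360° − 345.591° = 14.409°.
Band runs from +173.542° eastward to -172.049°, crossing the antimeridian.

14.409°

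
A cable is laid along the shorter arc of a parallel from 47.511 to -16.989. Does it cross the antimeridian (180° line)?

No

Signed shortest Δλ = ((-16.989 − 47.511 + 180) mod 360) − 180 = -64.5°.
Going west by 64.5° from +47.511° reaches -16.989° without touching 180°.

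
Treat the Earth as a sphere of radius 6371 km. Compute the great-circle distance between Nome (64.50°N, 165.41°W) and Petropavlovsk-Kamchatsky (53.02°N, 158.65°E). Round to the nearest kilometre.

2386 km

Δλ = 158.65 − -165.41 = 324.06°; wrapped into (−180°, 180°]: -35.94°.
Δφ = 53.02 − 64.50 = -11.48°.
a = sin²(Δφ/2) + cos φ₁ · cos φ₂ · sin²(Δλ/2) = 0.034652.
c = 2·atan2(√a, √(1−a)) = 0.37449 rad → d = 6371·c ≈ 2385.86 km.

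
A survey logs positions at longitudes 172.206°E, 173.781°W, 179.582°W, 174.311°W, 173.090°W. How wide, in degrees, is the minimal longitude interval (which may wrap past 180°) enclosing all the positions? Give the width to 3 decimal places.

Sort the longitudes: -179.582°, -174.311°, -173.781°, -173.090°, +172.206°.
Eastward gaps between consecutive values (wrapping around): 5.271°, 0.530°, 0.691°, 345.296°, 8.212°.
Largest gap = 345.296° ⇒ minimal covering band is its complement: 360° − 345.296° = 14.704°.
Band runs from +172.206° eastward to -173.090°, crossing the antimeridian.

14.704°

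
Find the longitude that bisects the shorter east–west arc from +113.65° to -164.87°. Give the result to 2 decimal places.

Signed shortest Δλ from +113.65° to -164.87° is +81.48°.
Midpoint longitude = +113.65° + (+81.48°)/2 = +113.65° + 40.74° = +154.39°.
(The naïve average (+113.65 + -164.87)/2 = -25.61° is on the wrong side of the globe.)

+154.39°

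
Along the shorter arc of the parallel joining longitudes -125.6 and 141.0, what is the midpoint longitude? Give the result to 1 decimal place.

-172.3°

Signed shortest Δλ from -125.6° to +141.0° is -93.4°.
Midpoint longitude = -125.6° + (-93.4°)/2 = -125.6° − 46.7° = -172.3°.
(The naïve average (-125.6 + +141.0)/2 = 7.7° is on the wrong side of the globe.)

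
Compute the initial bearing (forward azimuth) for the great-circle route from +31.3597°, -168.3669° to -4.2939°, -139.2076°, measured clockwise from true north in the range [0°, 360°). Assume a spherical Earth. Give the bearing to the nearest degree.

137°

Δλ = -139.2076 − -168.3669 = 29.1593°.
θ = atan2( sin Δλ · cos φ₂ , cos φ₁ · sin φ₂ − sin φ₁ · cos φ₂ · cos Δλ )
  = atan2(0.48587, -0.51712) = 136.784° → normalised to [0°, 360°): 136.784°.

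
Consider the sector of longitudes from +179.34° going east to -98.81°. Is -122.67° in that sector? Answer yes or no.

Yes

Band width going east from +179.34° to -98.81°: ((-98.81 − 179.34) mod 360) = 81.85°.
Offset of -122.67° east of the west edge: ((-122.67 − 179.34) mod 360) = 57.99°.
57.99° ≤ 81.85° ⇒ inside.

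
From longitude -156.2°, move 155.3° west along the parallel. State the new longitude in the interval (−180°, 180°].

Start at -156.2°; shift −155.3° → -311.5°.
-311.5° lies outside (−180°, 180°]; add 360° → +48.5°.

+48.5°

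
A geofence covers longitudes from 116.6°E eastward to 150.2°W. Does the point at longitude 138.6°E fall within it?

Yes

Band width going east from +116.6° to -150.2°: ((-150.2 − 116.6) mod 360) = 93.2°.
Offset of +138.6° east of the west edge: ((138.6 − 116.6) mod 360) = 22.0°.
22.0° ≤ 93.2° ⇒ inside.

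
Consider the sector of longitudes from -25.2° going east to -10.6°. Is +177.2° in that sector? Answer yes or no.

Band width going east from -25.2° to -10.6°: ((-10.6 − -25.2) mod 360) = 14.6°.
Offset of +177.2° east of the west edge: ((177.2 − -25.2) mod 360) = 202.4°.
202.4° > 14.6° ⇒ outside.

No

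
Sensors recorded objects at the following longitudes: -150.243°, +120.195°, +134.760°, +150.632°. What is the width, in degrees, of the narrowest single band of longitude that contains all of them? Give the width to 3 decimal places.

89.562°

Sort the longitudes: -150.243°, +120.195°, +134.760°, +150.632°.
Eastward gaps between consecutive values (wrapping around): 270.438°, 14.565°, 15.872°, 59.125°.
Largest gap = 270.438° ⇒ minimal covering band is its complement: 360° − 270.438° = 89.562°.
Band runs from +120.195° eastward to -150.243°, crossing the antimeridian.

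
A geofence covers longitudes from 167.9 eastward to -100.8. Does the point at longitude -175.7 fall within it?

Yes

Band width going east from +167.9° to -100.8°: ((-100.8 − 167.9) mod 360) = 91.3°.
Offset of -175.7° east of the west edge: ((-175.7 − 167.9) mod 360) = 16.4°.
16.4° ≤ 91.3° ⇒ inside.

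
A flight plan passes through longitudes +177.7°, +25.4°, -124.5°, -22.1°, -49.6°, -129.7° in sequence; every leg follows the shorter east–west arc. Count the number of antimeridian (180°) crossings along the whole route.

0

Leg 1: +177.7° → +25.4°, shortest Δλ = -152.3° (west) — does not cross 180°.
Leg 2: +25.4° → -124.5°, shortest Δλ = -149.9° (west) — does not cross 180°.
Leg 3: -124.5° → -22.1°, shortest Δλ = 102.4° (east) — does not cross 180°.
Leg 4: -22.1° → -49.6°, shortest Δλ = -27.5° (west) — does not cross 180°.
Leg 5: -49.6° → -129.7°, shortest Δλ = -80.1° (west) — does not cross 180°.
Total crossings: 0.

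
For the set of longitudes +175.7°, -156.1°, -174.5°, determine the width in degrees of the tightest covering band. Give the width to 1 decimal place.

28.2°

Sort the longitudes: -174.5°, -156.1°, +175.7°.
Eastward gaps between consecutive values (wrapping around): 18.4°, 331.8°, 9.8°.
Largest gap = 331.8° ⇒ minimal covering band is its complement: 360° − 331.8° = 28.2°.
Band runs from +175.7° eastward to -156.1°, crossing the antimeridian.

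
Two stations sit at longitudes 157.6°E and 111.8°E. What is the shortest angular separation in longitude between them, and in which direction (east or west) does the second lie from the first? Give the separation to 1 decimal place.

Raw difference: 111.8 − 157.6 = -45.8°.
Normalise into (−180°, 180°]: -45.8° stays -45.8°.
Negative ⇒ the second point lies to the west; separation 45.8°.

45.8° west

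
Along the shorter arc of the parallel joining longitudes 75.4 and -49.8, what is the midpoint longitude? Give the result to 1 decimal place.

Signed shortest Δλ from +75.4° to -49.8° is -125.2°.
Midpoint longitude = +75.4° + (-125.2°)/2 = +75.4° − 62.6° = +12.8°.

+12.8°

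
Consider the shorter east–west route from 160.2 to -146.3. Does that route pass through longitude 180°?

Naïve |-146.3 − 160.2| = 306.5° > 180°, so the shorter arc goes the other way round — across 180°.
Signed shortest Δλ = ((-146.3 − 160.2 + 180) mod 360) − 180 = 53.5°.
Going east by 53.5° from +160.2° passes through 180° before reaching -146.3°.

Yes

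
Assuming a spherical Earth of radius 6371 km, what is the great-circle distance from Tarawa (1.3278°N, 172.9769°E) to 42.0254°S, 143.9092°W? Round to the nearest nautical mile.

Δλ = -143.9092 − 172.9769 = -316.8861°; wrapped into (−180°, 180°]: 43.1139°.
Δφ = -42.0254 − 1.3278 = -43.3532°.
a = sin²(Δφ/2) + cos φ₁ · cos φ₂ · sin²(Δλ/2) = 0.236691.
c = 2·atan2(√a, √(1−a)) = 1.01618 rad → d = 6371·c ≈ 6474.08 km ≈ 3495.72 nmi.

3496 nmi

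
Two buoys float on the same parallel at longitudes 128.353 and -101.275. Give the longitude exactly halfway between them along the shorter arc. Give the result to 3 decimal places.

Signed shortest Δλ from +128.353° to -101.275° is +130.372°.
Midpoint longitude = +128.353° + (+130.372°)/2 = +128.353° + 65.186° = +193.539°.
Normalise into (−180°, 180°]: -166.461°.
(The naïve average (+128.353 + -101.275)/2 = 13.539° is on the wrong side of the globe.)

-166.461°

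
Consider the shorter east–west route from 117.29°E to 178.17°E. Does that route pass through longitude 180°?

Signed shortest Δλ = ((178.17 − 117.29 + 180) mod 360) − 180 = 60.88°.
Going east by 60.88° from +117.29° reaches +178.17° without touching 180°.

No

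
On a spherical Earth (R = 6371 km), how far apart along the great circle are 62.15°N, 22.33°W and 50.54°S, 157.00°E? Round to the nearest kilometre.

18723 km

Δλ = 157.00 − -22.33 = 179.33°.
Δφ = -50.54 − 62.15 = -112.69°.
a = sin²(Δφ/2) + cos φ₁ · cos φ₂ · sin²(Δλ/2) = 0.989760.
c = 2·atan2(√a, √(1−a)) = 2.93886 rad → d = 6371·c ≈ 18723.47 km.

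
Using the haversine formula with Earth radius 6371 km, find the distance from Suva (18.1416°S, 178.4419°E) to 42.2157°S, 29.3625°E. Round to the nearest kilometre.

Δλ = 29.3625 − 178.4419 = -149.0794°.
Δφ = -42.2157 − -18.1416 = -24.0741°.
a = sin²(Δφ/2) + cos φ₁ · cos φ₂ · sin²(Δλ/2) = 0.697283.
c = 2·atan2(√a, √(1−a)) = 1.97639 rad → d = 6371·c ≈ 12591.59 km.

12592 km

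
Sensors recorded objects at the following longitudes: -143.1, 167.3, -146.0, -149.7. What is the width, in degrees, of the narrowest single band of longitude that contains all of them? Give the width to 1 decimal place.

Sort the longitudes: -149.7°, -146.0°, -143.1°, +167.3°.
Eastward gaps between consecutive values (wrapping around): 3.7°, 2.9°, 310.4°, 43.0°.
Largest gap = 310.4° ⇒ minimal covering band is its complement: 360° − 310.4° = 49.6°.
Band runs from +167.3° eastward to -143.1°, crossing the antimeridian.

49.6°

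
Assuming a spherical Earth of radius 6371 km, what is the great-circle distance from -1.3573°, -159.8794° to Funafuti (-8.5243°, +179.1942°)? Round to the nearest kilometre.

2450 km

Δλ = 179.1942 − -159.8794 = 339.0736°; wrapped into (−180°, 180°]: -20.9264°.
Δφ = -8.5243 − -1.3573 = -7.1670°.
a = sin²(Δφ/2) + cos φ₁ · cos φ₂ · sin²(Δλ/2) = 0.036513.
c = 2·atan2(√a, √(1−a)) = 0.38453 rad → d = 6371·c ≈ 2449.86 km.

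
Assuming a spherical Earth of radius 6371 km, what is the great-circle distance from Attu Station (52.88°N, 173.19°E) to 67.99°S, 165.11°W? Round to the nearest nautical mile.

Δλ = -165.11 − 173.19 = -338.30°; wrapped into (−180°, 180°]: 21.70°.
Δφ = -67.99 − 52.88 = -120.87°.
a = sin²(Δφ/2) + cos φ₁ · cos φ₂ · sin²(Δλ/2) = 0.764560.
c = 2·atan2(√a, √(1−a)) = 2.12836 rad → d = 6371·c ≈ 13559.78 km ≈ 7321.69 nmi.

7322 nmi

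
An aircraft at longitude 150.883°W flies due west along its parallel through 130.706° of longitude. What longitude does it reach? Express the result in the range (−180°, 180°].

Start at -150.883°; shift −130.706° → -281.589°.
-281.589° lies outside (−180°, 180°]; add 360° → +78.411°.

78.411°E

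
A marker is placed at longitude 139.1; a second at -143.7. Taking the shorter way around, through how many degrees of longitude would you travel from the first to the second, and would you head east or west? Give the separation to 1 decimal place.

Raw difference: -143.7 − 139.1 = -282.8°.
Normalise into (−180°, 180°]: -282.8° + 360° = 77.2°.
Positive ⇒ the second point lies to the east; separation 77.2°.

77.2° east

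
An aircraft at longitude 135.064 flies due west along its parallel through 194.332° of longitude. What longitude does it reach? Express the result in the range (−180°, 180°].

-59.268°

Start at +135.064°; shift −194.332° → -59.268°.
-59.268° already lies in (−180°, 180°].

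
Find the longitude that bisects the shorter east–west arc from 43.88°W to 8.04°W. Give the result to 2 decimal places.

25.96°W

Signed shortest Δλ from -43.88° to -8.04° is +35.84°.
Midpoint longitude = -43.88° + (+35.84°)/2 = -43.88° + 17.92° = -25.96°.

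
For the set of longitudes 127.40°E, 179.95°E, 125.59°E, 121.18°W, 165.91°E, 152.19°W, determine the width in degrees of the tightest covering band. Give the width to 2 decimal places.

Sort the longitudes: -152.19°, -121.18°, +125.59°, +127.40°, +165.91°, +179.95°.
Eastward gaps between consecutive values (wrapping around): 31.01°, 246.77°, 1.81°, 38.51°, 14.04°, 27.86°.
Largest gap = 246.77° ⇒ minimal covering band is its complement: 360° − 246.77° = 113.23°.
Band runs from +125.59° eastward to -121.18°, crossing the antimeridian.

113.23°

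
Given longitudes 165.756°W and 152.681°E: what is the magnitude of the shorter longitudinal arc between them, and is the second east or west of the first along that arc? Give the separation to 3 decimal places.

Raw difference: 152.681 − -165.756 = 318.437°.
Normalise into (−180°, 180°]: 318.437° − 360° = -41.563°.
Negative ⇒ the second point lies to the west; separation 41.563°.

41.563° west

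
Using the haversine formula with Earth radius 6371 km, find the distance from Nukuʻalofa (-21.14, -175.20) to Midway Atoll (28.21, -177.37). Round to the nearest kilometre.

5492 km

Δλ = -177.37 − -175.20 = -2.17°.
Δφ = 28.21 − -21.14 = 49.35°.
a = sin²(Δφ/2) + cos φ₁ · cos φ₂ · sin²(Δλ/2) = 0.174576.
c = 2·atan2(√a, √(1−a)) = 0.86210 rad → d = 6371·c ≈ 5492.42 km.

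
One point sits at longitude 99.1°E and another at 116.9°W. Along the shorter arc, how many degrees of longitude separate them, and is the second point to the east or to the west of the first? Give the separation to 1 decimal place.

Raw difference: -116.9 − 99.1 = -216.0°.
Normalise into (−180°, 180°]: -216.0° + 360° = 144.0°.
Positive ⇒ the second point lies to the east; separation 144.0°.

144.0° east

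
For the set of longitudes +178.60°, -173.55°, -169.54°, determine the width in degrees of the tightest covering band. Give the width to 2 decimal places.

Sort the longitudes: -173.55°, -169.54°, +178.60°.
Eastward gaps between consecutive values (wrapping around): 4.01°, 348.14°, 7.85°.
Largest gap = 348.14° ⇒ minimal covering band is its complement: 360° − 348.14° = 11.86°.
Band runs from +178.60° eastward to -169.54°, crossing the antimeridian.

11.86°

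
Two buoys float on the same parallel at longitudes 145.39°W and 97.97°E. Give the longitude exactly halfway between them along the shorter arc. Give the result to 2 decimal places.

156.29°E

Signed shortest Δλ from -145.39° to +97.97° is -116.64°.
Midpoint longitude = -145.39° + (-116.64°)/2 = -145.39° − 58.32° = -203.71°.
Normalise into (−180°, 180°]: +156.29°.
(The naïve average (-145.39 + +97.97)/2 = -23.71° is on the wrong side of the globe.)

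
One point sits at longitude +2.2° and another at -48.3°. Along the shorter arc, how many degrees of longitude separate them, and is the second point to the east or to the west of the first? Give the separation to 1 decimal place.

Raw difference: -48.3 − 2.2 = -50.5°.
Normalise into (−180°, 180°]: -50.5° stays -50.5°.
Negative ⇒ the second point lies to the west; separation 50.5°.

50.5° west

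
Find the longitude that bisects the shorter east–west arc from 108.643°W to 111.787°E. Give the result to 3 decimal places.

Signed shortest Δλ from -108.643° to +111.787° is -139.570°.
Midpoint longitude = -108.643° + (-139.570°)/2 = -108.643° − 69.785° = -178.428°.
(The naïve average (-108.643 + +111.787)/2 = 1.572° is on the wrong side of the globe.)

178.428°W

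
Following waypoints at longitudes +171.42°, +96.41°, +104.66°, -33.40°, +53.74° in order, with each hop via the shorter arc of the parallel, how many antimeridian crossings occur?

0

Leg 1: +171.42° → +96.41°, shortest Δλ = -75.01° (west) — does not cross 180°.
Leg 2: +96.41° → +104.66°, shortest Δλ = 8.25° (east) — does not cross 180°.
Leg 3: +104.66° → -33.40°, shortest Δλ = -138.06° (west) — does not cross 180°.
Leg 4: -33.40° → +53.74°, shortest Δλ = 87.14° (east) — does not cross 180°.
Total crossings: 0.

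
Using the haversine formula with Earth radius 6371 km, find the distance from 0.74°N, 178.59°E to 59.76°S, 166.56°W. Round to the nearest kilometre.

6850 km

Δλ = -166.56 − 178.59 = -345.15°; wrapped into (−180°, 180°]: 14.85°.
Δφ = -59.76 − 0.74 = -60.50°.
a = sin²(Δφ/2) + cos φ₁ · cos φ₂ · sin²(Δλ/2) = 0.262198.
c = 2·atan2(√a, √(1−a)) = 1.07515 rad → d = 6371·c ≈ 6849.75 km.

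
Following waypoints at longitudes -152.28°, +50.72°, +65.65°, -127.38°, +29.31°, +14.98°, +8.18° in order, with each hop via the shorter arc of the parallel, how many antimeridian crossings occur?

2

Leg 1: -152.28° → +50.72°, shortest Δλ = -157.0° (west) — crosses 180°.
Leg 2: +50.72° → +65.65°, shortest Δλ = 14.93° (east) — does not cross 180°.
Leg 3: +65.65° → -127.38°, shortest Δλ = 166.97° (east) — crosses 180°.
Leg 4: -127.38° → +29.31°, shortest Δλ = 156.69° (east) — does not cross 180°.
Leg 5: +29.31° → +14.98°, shortest Δλ = -14.33° (west) — does not cross 180°.
Leg 6: +14.98° → +8.18°, shortest Δλ = -6.8° (west) — does not cross 180°.
Total crossings: 2.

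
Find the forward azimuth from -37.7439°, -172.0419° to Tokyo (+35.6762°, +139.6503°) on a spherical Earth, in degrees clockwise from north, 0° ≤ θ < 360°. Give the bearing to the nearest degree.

Δλ = 139.6503 − -172.0419 = 311.6922°; wrapped into (−180°, 180°]: -48.3078°.
θ = atan2( sin Δλ · cos φ₂ , cos φ₁ · sin φ₂ − sin φ₁ · cos φ₂ · cos Δλ )
  = atan2(-0.60659, 0.79191) = -37.451° → normalised to [0°, 360°): 322.549°.

323°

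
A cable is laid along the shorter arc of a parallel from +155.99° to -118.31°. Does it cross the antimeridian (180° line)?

Yes

Naïve |-118.31 − 155.99| = 274.3° > 180°, so the shorter arc goes the other way round — across 180°.
Signed shortest Δλ = ((-118.31 − 155.99 + 180) mod 360) − 180 = 85.7°.
Going east by 85.7° from +155.99° passes through 180° before reaching -118.31°.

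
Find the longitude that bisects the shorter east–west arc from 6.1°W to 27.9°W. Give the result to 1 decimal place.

Signed shortest Δλ from -6.1° to -27.9° is -21.8°.
Midpoint longitude = -6.1° + (-21.8°)/2 = -6.1° − 10.9° = -17.0°.

17.0°W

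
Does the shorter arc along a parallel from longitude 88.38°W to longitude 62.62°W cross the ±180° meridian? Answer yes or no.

No

Signed shortest Δλ = ((-62.62 − -88.38 + 180) mod 360) − 180 = 25.76°.
Going east by 25.76° from -88.38° reaches -62.62° without touching 180°.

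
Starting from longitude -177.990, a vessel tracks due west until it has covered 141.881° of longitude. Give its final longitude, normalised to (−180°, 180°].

Start at -177.990°; shift −141.881° → -319.871°.
-319.871° lies outside (−180°, 180°]; add 360° → +40.129°.

+40.129°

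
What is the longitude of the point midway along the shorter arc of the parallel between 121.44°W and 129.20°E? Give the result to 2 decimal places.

176.12°W

Signed shortest Δλ from -121.44° to +129.20° is -109.36°.
Midpoint longitude = -121.44° + (-109.36°)/2 = -121.44° − 54.68° = -176.12°.
(The naïve average (-121.44 + +129.20)/2 = 3.88° is on the wrong side of the globe.)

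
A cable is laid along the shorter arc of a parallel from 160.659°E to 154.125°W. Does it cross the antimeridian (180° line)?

Yes

Naïve |-154.125 − 160.659| = 314.784° > 180°, so the shorter arc goes the other way round — across 180°.
Signed shortest Δλ = ((-154.125 − 160.659 + 180) mod 360) − 180 = 45.216°.
Going east by 45.216° from +160.659° passes through 180° before reaching -154.125°.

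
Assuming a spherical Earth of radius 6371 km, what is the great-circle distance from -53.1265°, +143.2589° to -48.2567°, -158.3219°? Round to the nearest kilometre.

4034 km

Δλ = -158.3219 − 143.2589 = -301.5808°; wrapped into (−180°, 180°]: 58.4192°.
Δφ = -48.2567 − -53.1265 = 4.8698°.
a = sin²(Δφ/2) + cos φ₁ · cos φ₂ · sin²(Δλ/2) = 0.096948.
c = 2·atan2(√a, √(1−a)) = 0.63326 rad → d = 6371·c ≈ 4034.49 km.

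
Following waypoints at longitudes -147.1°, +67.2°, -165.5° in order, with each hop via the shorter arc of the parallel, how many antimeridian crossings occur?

Leg 1: -147.1° → +67.2°, shortest Δλ = -145.7° (west) — crosses 180°.
Leg 2: +67.2° → -165.5°, shortest Δλ = 127.3° (east) — crosses 180°.
Total crossings: 2.

2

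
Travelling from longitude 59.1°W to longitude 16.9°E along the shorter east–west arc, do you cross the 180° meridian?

Signed shortest Δλ = ((16.9 − -59.1 + 180) mod 360) − 180 = 76.0°.
Going east by 76.0° from -59.1° reaches +16.9° without touching 180°.

No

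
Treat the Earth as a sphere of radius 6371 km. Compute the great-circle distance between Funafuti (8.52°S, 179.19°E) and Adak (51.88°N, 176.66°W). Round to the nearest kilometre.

6728 km

Δλ = -176.66 − 179.19 = -355.85°; wrapped into (−180°, 180°]: 4.15°.
Δφ = 51.88 − -8.52 = 60.40°.
a = sin²(Δφ/2) + cos φ₁ · cos φ₂ · sin²(Δλ/2) = 0.253829.
c = 2·atan2(√a, √(1−a)) = 1.05602 rad → d = 6371·c ≈ 6727.90 km.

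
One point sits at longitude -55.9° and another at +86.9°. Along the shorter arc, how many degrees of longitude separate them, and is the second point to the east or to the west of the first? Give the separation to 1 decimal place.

Raw difference: 86.9 − -55.9 = 142.8°.
Normalise into (−180°, 180°]: 142.8° stays 142.8°.
Positive ⇒ the second point lies to the east; separation 142.8°.

142.8° east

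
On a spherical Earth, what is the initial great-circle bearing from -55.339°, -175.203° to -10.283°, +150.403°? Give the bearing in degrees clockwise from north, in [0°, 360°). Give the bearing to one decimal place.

Δλ = 150.403 − -175.203 = 325.606°; wrapped into (−180°, 180°]: -34.394°.
θ = atan2( sin Δλ · cos φ₂ , cos φ₁ · sin φ₂ − sin φ₁ · cos φ₂ · cos Δλ )
  = atan2(-0.55581, 0.56631) = -44.464° → normalised to [0°, 360°): 315.536°.

315.5°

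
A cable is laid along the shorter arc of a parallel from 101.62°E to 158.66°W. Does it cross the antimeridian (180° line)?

Yes

Naïve |-158.66 − 101.62| = 260.28° > 180°, so the shorter arc goes the other way round — across 180°.
Signed shortest Δλ = ((-158.66 − 101.62 + 180) mod 360) − 180 = 99.72°.
Going east by 99.72° from +101.62° passes through 180° before reaching -158.66°.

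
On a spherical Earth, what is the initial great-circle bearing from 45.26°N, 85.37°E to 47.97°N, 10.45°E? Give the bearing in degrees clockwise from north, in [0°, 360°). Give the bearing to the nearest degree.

Δλ = 10.45 − 85.37 = -74.92°.
θ = atan2( sin Δλ · cos φ₂ , cos φ₁ · sin φ₂ − sin φ₁ · cos φ₂ · cos Δλ )
  = atan2(-0.64646, 0.39912) = -58.309° → normalised to [0°, 360°): 301.691°.

302°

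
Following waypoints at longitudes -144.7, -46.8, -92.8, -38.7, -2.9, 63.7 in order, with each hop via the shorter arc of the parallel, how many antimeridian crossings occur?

Leg 1: -144.7° → -46.8°, shortest Δλ = 97.9° (east) — does not cross 180°.
Leg 2: -46.8° → -92.8°, shortest Δλ = -46.0° (west) — does not cross 180°.
Leg 3: -92.8° → -38.7°, shortest Δλ = 54.1° (east) — does not cross 180°.
Leg 4: -38.7° → -2.9°, shortest Δλ = 35.8° (east) — does not cross 180°.
Leg 5: -2.9° → +63.7°, shortest Δλ = 66.6° (east) — does not cross 180°.
Total crossings: 0.

0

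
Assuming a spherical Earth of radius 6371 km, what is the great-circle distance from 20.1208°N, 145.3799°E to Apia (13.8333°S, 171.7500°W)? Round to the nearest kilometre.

Δλ = -171.7500 − 145.3799 = -317.1299°; wrapped into (−180°, 180°]: 42.8701°.
Δφ = -13.8333 − 20.1208 = -33.9541°.
a = sin²(Δφ/2) + cos φ₁ · cos φ₂ · sin²(Δλ/2) = 0.207020.
c = 2·atan2(√a, √(1−a)) = 0.94473 rad → d = 6371·c ≈ 6018.90 km.

6019 km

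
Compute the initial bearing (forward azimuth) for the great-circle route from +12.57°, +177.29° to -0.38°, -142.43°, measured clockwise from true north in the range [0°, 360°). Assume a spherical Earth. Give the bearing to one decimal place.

104.9°

Δλ = -142.43 − 177.29 = -319.72°; wrapped into (−180°, 180°]: 40.28°.
θ = atan2( sin Δλ · cos φ₂ , cos φ₁ · sin φ₂ − sin φ₁ · cos φ₂ · cos Δλ )
  = atan2(0.64651, -0.17250) = 104.939° → normalised to [0°, 360°): 104.939°.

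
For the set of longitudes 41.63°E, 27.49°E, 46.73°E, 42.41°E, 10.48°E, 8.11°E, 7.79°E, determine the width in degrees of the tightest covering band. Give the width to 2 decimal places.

38.94°

Sort the longitudes: +7.79°, +8.11°, +10.48°, +27.49°, +41.63°, +42.41°, +46.73°.
Eastward gaps between consecutive values (wrapping around): 0.32°, 2.37°, 17.01°, 14.14°, 0.78°, 4.32°, 321.06°.
Largest gap = 321.06° ⇒ minimal covering band is its complement: 360° − 321.06° = 38.94°.
Band runs from +7.79° eastward to +46.73°.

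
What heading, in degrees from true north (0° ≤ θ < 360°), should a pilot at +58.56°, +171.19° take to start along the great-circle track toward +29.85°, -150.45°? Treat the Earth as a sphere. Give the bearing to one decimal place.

120.8°

Δλ = -150.45 − 171.19 = -321.64°; wrapped into (−180°, 180°]: 38.36°.
θ = atan2( sin Δλ · cos φ₂ , cos φ₁ · sin φ₂ − sin φ₁ · cos φ₂ · cos Δλ )
  = atan2(0.53827, -0.32063) = 120.781° → normalised to [0°, 360°): 120.781°.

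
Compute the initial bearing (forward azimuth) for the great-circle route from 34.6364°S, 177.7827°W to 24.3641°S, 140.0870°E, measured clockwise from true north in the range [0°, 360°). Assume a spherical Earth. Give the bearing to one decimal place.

274.2°

Δλ = 140.0870 − -177.7827 = 317.8697°; wrapped into (−180°, 180°]: -42.1303°.
θ = atan2( sin Δλ · cos φ₂ , cos φ₁ · sin φ₂ − sin φ₁ · cos φ₂ · cos Δλ )
  = atan2(-0.61108, 0.04455) = -85.830° → normalised to [0°, 360°): 274.170°.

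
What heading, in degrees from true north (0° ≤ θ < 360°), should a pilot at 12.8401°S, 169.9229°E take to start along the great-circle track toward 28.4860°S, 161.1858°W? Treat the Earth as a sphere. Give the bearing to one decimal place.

124.7°

Δλ = -161.1858 − 169.9229 = -331.1087°; wrapped into (−180°, 180°]: 28.8913°.
θ = atan2( sin Δλ · cos φ₂ , cos φ₁ · sin φ₂ − sin φ₁ · cos φ₂ · cos Δλ )
  = atan2(0.42466, -0.29400) = 124.696° → normalised to [0°, 360°): 124.696°.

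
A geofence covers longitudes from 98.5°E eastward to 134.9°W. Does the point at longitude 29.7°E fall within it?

No

Band width going east from +98.5° to -134.9°: ((-134.9 − 98.5) mod 360) = 126.6°.
Offset of +29.7° east of the west edge: ((29.7 − 98.5) mod 360) = 291.2°.
291.2° > 126.6° ⇒ outside.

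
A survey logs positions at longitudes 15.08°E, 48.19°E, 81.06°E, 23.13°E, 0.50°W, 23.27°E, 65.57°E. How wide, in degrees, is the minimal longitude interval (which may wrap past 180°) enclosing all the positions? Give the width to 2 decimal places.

Sort the longitudes: -0.50°, +15.08°, +23.13°, +23.27°, +48.19°, +65.57°, +81.06°.
Eastward gaps between consecutive values (wrapping around): 15.58°, 8.05°, 0.14°, 24.92°, 17.38°, 15.49°, 278.44°.
Largest gap = 278.44° ⇒ minimal covering band is its complement: 360° − 278.44° = 81.56°.
Band runs from -0.50° eastward to +81.06°.

81.56°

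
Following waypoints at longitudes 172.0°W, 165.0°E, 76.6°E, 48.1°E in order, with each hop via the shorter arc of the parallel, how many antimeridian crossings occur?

Leg 1: -172.0° → +165.0°, shortest Δλ = -23.0° (west) — crosses 180°.
Leg 2: +165.0° → +76.6°, shortest Δλ = -88.4° (west) — does not cross 180°.
Leg 3: +76.6° → +48.1°, shortest Δλ = -28.5° (west) — does not cross 180°.
Total crossings: 1.

1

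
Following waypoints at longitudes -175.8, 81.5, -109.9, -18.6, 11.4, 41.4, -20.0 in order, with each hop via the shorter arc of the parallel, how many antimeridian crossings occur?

2

Leg 1: -175.8° → +81.5°, shortest Δλ = -102.7° (west) — crosses 180°.
Leg 2: +81.5° → -109.9°, shortest Δλ = 168.6° (east) — crosses 180°.
Leg 3: -109.9° → -18.6°, shortest Δλ = 91.3° (east) — does not cross 180°.
Leg 4: -18.6° → +11.4°, shortest Δλ = 30.0° (east) — does not cross 180°.
Leg 5: +11.4° → +41.4°, shortest Δλ = 30.0° (east) — does not cross 180°.
Leg 6: +41.4° → -20.0°, shortest Δλ = -61.4° (west) — does not cross 180°.
Total crossings: 2.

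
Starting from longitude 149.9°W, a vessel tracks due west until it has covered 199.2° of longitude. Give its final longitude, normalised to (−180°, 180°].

10.9°E

Start at -149.9°; shift −199.2° → -349.1°.
-349.1° lies outside (−180°, 180°]; add 360° → +10.9°.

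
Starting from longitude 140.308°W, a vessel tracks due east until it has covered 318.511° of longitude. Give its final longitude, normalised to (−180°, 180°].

Start at -140.308°; shift +318.511° → +178.203°.
+178.203° already lies in (−180°, 180°].

178.203°E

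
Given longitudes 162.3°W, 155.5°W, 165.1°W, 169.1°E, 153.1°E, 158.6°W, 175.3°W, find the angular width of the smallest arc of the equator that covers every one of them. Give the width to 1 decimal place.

51.4°

Sort the longitudes: -175.3°, -165.1°, -162.3°, -158.6°, -155.5°, +153.1°, +169.1°.
Eastward gaps between consecutive values (wrapping around): 10.2°, 2.8°, 3.7°, 3.1°, 308.6°, 16.0°, 15.6°.
Largest gap = 308.6° ⇒ minimal covering band is its complement: 360° − 308.6° = 51.4°.
Band runs from +153.1° eastward to -155.5°, crossing the antimeridian.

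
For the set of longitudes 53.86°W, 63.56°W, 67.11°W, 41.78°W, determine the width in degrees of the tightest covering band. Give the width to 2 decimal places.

Sort the longitudes: -67.11°, -63.56°, -53.86°, -41.78°.
Eastward gaps between consecutive values (wrapping around): 3.55°, 9.70°, 12.08°, 334.67°.
Largest gap = 334.67° ⇒ minimal covering band is its complement: 360° − 334.67° = 25.33°.
Band runs from -67.11° eastward to -41.78°.

25.33°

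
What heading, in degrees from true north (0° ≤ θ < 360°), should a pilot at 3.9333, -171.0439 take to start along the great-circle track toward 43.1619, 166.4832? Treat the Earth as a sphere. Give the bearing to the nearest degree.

Δλ = 166.4832 − -171.0439 = 337.5271°; wrapped into (−180°, 180°]: -22.4729°.
θ = atan2( sin Δλ · cos φ₂ , cos φ₁ · sin φ₂ − sin φ₁ · cos φ₂ · cos Δλ )
  = atan2(-0.27882, 0.63622) = -23.665° → normalised to [0°, 360°): 336.335°.

336°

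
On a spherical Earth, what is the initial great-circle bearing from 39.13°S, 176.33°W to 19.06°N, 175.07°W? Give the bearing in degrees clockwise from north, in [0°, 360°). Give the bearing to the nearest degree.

Δλ = -175.07 − -176.33 = 1.26°.
θ = atan2( sin Δλ · cos φ₂ , cos φ₁ · sin φ₂ − sin φ₁ · cos φ₂ · cos Δλ )
  = atan2(0.02078, 0.84966) = 1.401° → normalised to [0°, 360°): 1.401°.

1°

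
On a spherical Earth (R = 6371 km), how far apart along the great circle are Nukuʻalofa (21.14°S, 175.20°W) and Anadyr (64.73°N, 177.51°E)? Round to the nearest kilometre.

Δλ = 177.51 − -175.20 = 352.71°; wrapped into (−180°, 180°]: -7.29°.
Δφ = 64.73 − -21.14 = 85.87°.
a = sin²(Δφ/2) + cos φ₁ · cos φ₂ · sin²(Δλ/2) = 0.465599.
c = 2·atan2(√a, √(1−a)) = 1.50194 rad → d = 6371·c ≈ 9568.86 km.

9569 km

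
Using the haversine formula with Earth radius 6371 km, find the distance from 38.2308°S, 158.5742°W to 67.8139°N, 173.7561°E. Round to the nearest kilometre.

Δλ = 173.7561 − -158.5742 = 332.3303°; wrapped into (−180°, 180°]: -27.6697°.
Δφ = 67.8139 − -38.2308 = 106.0447°.
a = sin²(Δφ/2) + cos φ₁ · cos φ₂ · sin²(Δλ/2) = 0.655155.
c = 2·atan2(√a, √(1−a)) = 1.88632 rad → d = 6371·c ≈ 12017.71 km.

12018 km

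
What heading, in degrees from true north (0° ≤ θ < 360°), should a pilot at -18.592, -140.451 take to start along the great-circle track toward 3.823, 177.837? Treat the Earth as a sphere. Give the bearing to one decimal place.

294.4°

Δλ = 177.837 − -140.451 = 318.288°; wrapped into (−180°, 180°]: -41.712°.
θ = atan2( sin Δλ · cos φ₂ , cos φ₁ · sin φ₂ − sin φ₁ · cos φ₂ · cos Δλ )
  = atan2(-0.66391, 0.30067) = -65.635° → normalised to [0°, 360°): 294.365°.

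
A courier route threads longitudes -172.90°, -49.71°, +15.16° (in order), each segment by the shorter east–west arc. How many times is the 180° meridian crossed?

0

Leg 1: -172.90° → -49.71°, shortest Δλ = 123.19° (east) — does not cross 180°.
Leg 2: -49.71° → +15.16°, shortest Δλ = 64.87° (east) — does not cross 180°.
Total crossings: 0.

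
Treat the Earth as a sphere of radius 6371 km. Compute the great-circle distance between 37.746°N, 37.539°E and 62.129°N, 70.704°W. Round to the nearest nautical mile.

3892 nmi

Δλ = -70.704 − 37.539 = -108.243°.
Δφ = 62.129 − 37.746 = 24.383°.
a = sin²(Δφ/2) + cos φ₁ · cos φ₂ · sin²(Δλ/2) = 0.287283.
c = 2·atan2(√a, √(1−a)) = 1.13136 rad → d = 6371·c ≈ 7207.87 km ≈ 3891.94 nmi.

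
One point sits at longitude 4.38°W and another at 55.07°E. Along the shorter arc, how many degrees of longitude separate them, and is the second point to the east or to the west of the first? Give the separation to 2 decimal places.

59.45° east

Raw difference: 55.07 − -4.38 = 59.45°.
Normalise into (−180°, 180°]: 59.45° stays 59.45°.
Positive ⇒ the second point lies to the east; separation 59.45°.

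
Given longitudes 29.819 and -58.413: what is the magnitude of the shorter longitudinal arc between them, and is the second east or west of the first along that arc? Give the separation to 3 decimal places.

88.232° west

Raw difference: -58.413 − 29.819 = -88.232°.
Normalise into (−180°, 180°]: -88.232° stays -88.232°.
Negative ⇒ the second point lies to the west; separation 88.232°.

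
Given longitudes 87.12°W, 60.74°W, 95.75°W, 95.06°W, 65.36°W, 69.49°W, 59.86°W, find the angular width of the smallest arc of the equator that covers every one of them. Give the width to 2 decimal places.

Sort the longitudes: -95.75°, -95.06°, -87.12°, -69.49°, -65.36°, -60.74°, -59.86°.
Eastward gaps between consecutive values (wrapping around): 0.69°, 7.94°, 17.63°, 4.13°, 4.62°, 0.88°, 324.11°.
Largest gap = 324.11° ⇒ minimal covering band is its complement: 360° − 324.11° = 35.89°.
Band runs from -95.75° eastward to -59.86°.

35.89°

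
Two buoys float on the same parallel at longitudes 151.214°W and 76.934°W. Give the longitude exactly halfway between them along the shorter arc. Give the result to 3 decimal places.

Signed shortest Δλ from -151.214° to -76.934° is +74.280°.
Midpoint longitude = -151.214° + (+74.280°)/2 = -151.214° + 37.140° = -114.074°.

114.074°W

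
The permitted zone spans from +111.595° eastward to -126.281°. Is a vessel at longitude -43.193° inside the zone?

No

Band width going east from +111.595° to -126.281°: ((-126.281 − 111.595) mod 360) = 122.124°.
Offset of -43.193° east of the west edge: ((-43.193 − 111.595) mod 360) = 205.212°.
205.212° > 122.124° ⇒ outside.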